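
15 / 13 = 1.15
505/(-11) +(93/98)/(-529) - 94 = -79785861/570262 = -139.91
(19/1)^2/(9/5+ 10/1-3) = 1805/44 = 41.02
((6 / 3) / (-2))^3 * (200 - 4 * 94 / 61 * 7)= -9568 / 61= -156.85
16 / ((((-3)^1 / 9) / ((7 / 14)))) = -24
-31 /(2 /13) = -403 /2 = -201.50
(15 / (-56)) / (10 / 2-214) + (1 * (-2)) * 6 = -140433 / 11704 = -12.00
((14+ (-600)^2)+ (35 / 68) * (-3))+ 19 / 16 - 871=97686799 / 272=359142.64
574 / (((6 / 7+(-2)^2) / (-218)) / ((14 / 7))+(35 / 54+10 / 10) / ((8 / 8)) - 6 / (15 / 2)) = 29562435 / 43108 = 685.78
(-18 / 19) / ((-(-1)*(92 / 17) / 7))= -1071 / 874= -1.23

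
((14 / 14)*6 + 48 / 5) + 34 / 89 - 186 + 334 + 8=171.98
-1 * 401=-401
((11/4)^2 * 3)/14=363/224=1.62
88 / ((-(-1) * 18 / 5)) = 220 / 9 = 24.44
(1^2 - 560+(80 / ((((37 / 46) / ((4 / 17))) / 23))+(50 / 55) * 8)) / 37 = -0.36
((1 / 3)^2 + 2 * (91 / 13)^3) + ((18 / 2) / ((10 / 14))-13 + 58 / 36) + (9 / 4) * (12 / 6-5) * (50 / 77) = 2366384 / 3465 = 682.94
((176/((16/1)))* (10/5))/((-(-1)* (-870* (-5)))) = 11/2175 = 0.01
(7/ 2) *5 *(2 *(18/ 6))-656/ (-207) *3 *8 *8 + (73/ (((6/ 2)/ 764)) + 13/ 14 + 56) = 6234261/ 322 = 19361.06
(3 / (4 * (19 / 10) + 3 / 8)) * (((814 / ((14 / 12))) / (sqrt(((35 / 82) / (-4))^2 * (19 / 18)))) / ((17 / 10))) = 1408.27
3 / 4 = 0.75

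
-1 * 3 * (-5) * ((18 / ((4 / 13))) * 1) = 1755 / 2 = 877.50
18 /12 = 1.50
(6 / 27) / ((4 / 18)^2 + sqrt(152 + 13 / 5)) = -360 / 5071573 + 1458* sqrt(3865) / 5071573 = 0.02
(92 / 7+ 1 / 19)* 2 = 3510 / 133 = 26.39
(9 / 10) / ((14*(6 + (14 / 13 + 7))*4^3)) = 0.00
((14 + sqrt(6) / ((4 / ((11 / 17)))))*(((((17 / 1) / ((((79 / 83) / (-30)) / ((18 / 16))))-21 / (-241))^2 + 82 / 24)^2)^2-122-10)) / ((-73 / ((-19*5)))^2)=158438815009392602118764899018307097022075134070290279287016892738475*sqrt(6) / 33210288883261996007471095009850615408328179712 + 100824700460522564984668572102559061741320539862911995909919840833575 / 244193300612220558878463933895960407414177792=424574852824054567076398.20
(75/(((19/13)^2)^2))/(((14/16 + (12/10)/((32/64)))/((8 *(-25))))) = -17136600000/17072051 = -1003.78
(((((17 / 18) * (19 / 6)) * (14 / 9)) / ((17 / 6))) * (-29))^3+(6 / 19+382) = -1086330424643 / 10097379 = -107585.39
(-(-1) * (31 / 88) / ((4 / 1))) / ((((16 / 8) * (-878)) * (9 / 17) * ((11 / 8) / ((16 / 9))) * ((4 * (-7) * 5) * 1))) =527 / 602369460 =0.00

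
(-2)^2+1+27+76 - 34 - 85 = -11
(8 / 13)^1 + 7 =99 / 13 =7.62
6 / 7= 0.86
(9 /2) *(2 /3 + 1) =15 /2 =7.50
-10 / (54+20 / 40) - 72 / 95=-9748 / 10355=-0.94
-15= -15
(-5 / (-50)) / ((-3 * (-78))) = 1 / 2340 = 0.00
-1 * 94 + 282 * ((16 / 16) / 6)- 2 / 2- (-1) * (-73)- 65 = -186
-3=-3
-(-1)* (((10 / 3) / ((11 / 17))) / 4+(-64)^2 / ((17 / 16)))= 4326821 / 1122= 3856.35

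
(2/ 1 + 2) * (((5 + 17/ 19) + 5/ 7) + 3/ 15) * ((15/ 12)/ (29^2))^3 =7075/ 79111501693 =0.00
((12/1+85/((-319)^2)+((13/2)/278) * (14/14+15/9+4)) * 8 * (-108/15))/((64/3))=-2321378793/70723895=-32.82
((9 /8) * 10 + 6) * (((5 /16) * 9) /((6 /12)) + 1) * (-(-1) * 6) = 10971 /16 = 685.69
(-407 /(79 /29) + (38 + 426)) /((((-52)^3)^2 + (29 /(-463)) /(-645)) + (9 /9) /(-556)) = 4126618464180 /259335905851065184991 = 0.00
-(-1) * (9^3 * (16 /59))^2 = 136048896 /3481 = 39083.28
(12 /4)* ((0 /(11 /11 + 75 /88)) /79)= 0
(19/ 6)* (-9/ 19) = -3/ 2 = -1.50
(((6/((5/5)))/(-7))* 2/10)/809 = -6/28315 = -0.00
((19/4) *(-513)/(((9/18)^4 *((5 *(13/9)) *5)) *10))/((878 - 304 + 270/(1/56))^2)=-243/554349250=-0.00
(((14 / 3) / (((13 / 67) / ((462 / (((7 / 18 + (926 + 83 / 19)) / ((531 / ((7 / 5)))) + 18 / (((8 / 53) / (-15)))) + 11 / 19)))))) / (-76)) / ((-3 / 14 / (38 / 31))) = -612098015760 / 1306887865387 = -0.47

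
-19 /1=-19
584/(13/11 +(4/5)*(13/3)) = 96360/767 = 125.63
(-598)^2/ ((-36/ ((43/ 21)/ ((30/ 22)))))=-42286673/ 2835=-14915.93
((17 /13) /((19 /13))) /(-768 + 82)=-17 /13034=-0.00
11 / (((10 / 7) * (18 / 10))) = 77 / 18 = 4.28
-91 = -91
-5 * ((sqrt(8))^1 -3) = 15 -10 * sqrt(2) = 0.86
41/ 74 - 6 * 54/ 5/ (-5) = 25001/ 1850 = 13.51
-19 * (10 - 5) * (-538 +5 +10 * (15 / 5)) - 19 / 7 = 334476 / 7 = 47782.29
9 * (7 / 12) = 21 / 4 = 5.25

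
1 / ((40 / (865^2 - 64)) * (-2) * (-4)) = 748161 / 320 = 2338.00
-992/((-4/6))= 1488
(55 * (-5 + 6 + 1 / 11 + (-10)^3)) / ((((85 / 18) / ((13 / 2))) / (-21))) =1588089.18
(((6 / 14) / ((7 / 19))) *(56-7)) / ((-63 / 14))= -12.67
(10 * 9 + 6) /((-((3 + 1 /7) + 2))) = -56 /3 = -18.67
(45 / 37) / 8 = 45 / 296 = 0.15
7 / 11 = 0.64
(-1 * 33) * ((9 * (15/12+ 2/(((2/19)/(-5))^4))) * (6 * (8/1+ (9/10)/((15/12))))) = -1582080844113/10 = -158208084411.30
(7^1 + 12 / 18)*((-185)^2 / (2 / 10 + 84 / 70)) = 3935875 / 21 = 187422.62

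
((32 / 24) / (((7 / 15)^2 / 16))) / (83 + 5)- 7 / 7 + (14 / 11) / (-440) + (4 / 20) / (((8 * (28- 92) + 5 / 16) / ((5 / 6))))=320235557 / 2912443380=0.11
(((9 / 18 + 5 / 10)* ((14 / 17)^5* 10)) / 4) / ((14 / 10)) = 960400 / 1419857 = 0.68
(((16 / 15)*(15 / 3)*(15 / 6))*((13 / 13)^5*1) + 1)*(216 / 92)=774 / 23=33.65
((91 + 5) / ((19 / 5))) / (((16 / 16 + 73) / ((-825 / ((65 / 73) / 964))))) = -2786731200 / 9139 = -304927.37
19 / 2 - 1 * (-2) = 23 / 2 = 11.50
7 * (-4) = -28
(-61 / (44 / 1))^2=3721 / 1936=1.92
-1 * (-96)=96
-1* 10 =-10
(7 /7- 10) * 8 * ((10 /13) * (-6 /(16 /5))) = 1350 /13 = 103.85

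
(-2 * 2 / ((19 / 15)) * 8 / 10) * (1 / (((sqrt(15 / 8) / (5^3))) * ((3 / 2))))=-1600 * sqrt(30) / 57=-153.75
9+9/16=153/16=9.56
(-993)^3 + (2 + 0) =-979146655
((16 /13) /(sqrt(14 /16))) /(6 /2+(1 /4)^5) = 32768 * sqrt(14) /279643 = 0.44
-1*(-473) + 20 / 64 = 7573 / 16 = 473.31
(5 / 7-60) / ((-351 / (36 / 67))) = 1660 / 18291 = 0.09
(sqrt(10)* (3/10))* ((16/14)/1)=12* sqrt(10)/35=1.08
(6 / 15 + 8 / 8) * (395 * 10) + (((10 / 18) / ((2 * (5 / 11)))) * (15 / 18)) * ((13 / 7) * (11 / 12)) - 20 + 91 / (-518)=1849740677 / 335664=5510.69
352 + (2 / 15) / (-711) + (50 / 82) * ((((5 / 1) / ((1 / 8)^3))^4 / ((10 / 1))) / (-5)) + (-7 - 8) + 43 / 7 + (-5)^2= -523776499144.05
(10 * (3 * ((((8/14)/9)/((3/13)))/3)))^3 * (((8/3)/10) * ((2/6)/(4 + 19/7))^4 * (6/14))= 0.00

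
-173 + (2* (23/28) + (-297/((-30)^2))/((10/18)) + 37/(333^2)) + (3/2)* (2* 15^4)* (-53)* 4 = -337737479928013/10489500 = -32197671.95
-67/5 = -13.40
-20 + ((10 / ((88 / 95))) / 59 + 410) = 1012915 / 2596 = 390.18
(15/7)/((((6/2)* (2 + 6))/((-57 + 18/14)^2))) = 190125/686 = 277.15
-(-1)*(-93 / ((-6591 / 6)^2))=-372 / 4826809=-0.00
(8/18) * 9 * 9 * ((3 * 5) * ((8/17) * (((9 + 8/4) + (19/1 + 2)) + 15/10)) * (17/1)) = 144720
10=10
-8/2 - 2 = -6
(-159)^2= 25281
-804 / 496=-201 / 124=-1.62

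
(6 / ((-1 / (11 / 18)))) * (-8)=88 / 3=29.33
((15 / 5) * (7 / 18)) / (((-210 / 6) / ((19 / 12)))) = -19 / 360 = -0.05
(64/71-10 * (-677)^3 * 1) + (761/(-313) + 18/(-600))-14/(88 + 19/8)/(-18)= 44869321140645197317/14460506100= 3102887328.45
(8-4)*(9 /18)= 2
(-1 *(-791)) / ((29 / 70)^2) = 3875900 / 841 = 4608.68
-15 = -15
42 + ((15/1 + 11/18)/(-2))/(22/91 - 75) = 10311707/244908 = 42.10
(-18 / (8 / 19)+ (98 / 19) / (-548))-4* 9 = -820043 / 10412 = -78.76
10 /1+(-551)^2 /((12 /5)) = 1518125 /12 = 126510.42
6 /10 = 3 /5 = 0.60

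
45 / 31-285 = -8790 / 31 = -283.55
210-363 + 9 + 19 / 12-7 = -1793 / 12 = -149.42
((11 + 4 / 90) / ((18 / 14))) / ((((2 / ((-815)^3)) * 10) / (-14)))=527333408455 / 162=3255144496.64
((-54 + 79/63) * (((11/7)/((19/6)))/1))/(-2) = 36553/2793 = 13.09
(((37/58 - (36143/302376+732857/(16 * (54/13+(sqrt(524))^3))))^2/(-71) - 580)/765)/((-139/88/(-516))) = -1211820696762866030419182566123678273251/4890999654950131981395715403840436000+19777347568150164803563355603 * sqrt(131)/9482028099994280206936597990500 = -247.74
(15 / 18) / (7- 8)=-5 / 6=-0.83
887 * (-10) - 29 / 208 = -1844989 / 208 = -8870.14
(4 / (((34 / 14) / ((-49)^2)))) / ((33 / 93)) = 2084068 / 187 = 11144.75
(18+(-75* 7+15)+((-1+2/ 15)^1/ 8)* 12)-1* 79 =-5723/ 10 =-572.30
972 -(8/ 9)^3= 708076/ 729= 971.30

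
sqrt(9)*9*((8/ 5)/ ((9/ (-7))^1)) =-168/ 5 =-33.60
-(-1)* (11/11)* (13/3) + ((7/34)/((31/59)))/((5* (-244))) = 16715201/3857640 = 4.33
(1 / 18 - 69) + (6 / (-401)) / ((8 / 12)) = -68.97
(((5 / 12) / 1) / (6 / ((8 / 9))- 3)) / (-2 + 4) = 1 / 18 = 0.06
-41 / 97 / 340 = -41 / 32980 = -0.00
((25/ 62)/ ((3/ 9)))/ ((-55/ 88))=-60/ 31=-1.94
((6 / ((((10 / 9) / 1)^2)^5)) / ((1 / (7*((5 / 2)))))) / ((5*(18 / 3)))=24407490807 / 20000000000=1.22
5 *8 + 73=113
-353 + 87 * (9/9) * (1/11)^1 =-3796/11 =-345.09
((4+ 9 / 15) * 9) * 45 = 1863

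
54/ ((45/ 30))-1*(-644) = 680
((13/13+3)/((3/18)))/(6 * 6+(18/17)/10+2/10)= 1020/1543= 0.66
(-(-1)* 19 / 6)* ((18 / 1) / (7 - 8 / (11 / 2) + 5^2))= 209 / 112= 1.87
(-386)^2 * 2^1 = 297992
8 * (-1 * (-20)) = 160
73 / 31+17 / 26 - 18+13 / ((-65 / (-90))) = 2425 / 806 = 3.01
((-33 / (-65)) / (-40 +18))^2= 9 / 16900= 0.00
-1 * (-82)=82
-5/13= -0.38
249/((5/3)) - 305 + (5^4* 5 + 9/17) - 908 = 175264/85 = 2061.93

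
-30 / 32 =-15 / 16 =-0.94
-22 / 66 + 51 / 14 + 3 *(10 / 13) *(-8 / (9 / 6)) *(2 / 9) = 941 / 1638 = 0.57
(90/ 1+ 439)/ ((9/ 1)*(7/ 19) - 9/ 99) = 110561/ 674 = 164.04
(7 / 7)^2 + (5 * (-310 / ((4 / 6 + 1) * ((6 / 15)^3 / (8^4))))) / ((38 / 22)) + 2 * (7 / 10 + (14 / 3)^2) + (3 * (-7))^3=-29470278863 / 855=-34468162.41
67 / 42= 1.60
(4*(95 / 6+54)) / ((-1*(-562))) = 419 / 843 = 0.50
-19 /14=-1.36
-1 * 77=-77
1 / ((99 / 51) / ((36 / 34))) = 6 / 11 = 0.55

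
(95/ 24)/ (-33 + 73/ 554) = -26315/ 218508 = -0.12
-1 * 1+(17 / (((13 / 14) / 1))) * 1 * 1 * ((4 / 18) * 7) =3215 / 117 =27.48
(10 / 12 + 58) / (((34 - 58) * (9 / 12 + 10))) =-353 / 1548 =-0.23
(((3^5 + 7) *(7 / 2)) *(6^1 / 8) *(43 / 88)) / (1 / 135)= 15238125 / 352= 43290.13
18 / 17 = 1.06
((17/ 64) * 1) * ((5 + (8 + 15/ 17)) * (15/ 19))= 885/ 304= 2.91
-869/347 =-2.50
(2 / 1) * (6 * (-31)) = -372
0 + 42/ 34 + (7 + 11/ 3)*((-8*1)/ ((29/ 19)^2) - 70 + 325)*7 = 805700119/ 42891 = 18784.83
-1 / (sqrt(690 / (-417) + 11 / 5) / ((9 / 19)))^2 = -56295 / 136819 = -0.41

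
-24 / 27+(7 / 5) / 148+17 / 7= 72221 / 46620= 1.55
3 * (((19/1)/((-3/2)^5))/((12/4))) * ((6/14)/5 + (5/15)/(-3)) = 4864/76545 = 0.06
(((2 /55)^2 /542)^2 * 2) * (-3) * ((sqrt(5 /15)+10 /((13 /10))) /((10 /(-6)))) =24 * sqrt(3) /3360155253125+288 /1747280731625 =0.00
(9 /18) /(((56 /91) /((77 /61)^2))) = 77077 /59536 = 1.29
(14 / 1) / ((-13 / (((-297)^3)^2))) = -9608746404786606 / 13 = -739134338829738.92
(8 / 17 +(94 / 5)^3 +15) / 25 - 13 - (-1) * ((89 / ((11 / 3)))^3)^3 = 366353458159759777995615373 / 125265971084375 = 2924604782834.41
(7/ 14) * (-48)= -24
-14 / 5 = -2.80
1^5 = 1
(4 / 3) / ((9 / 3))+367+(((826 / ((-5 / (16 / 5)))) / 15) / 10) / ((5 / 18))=9977543 / 28125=354.76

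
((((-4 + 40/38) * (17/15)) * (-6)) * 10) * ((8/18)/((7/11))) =23936/171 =139.98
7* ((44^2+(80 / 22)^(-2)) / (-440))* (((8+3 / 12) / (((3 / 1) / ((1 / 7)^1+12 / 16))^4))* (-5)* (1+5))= 48401890625 / 809238528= 59.81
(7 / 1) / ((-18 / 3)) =-7 / 6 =-1.17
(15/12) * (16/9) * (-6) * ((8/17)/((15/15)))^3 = -20480/14739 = -1.39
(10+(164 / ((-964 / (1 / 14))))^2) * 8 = 227680882 / 2845969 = 80.00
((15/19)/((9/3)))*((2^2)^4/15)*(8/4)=512/57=8.98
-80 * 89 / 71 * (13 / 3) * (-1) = 92560 / 213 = 434.55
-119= -119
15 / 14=1.07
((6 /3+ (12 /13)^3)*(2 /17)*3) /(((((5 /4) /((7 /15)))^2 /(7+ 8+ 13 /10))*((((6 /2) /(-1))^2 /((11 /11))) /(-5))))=-782342624 /630264375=-1.24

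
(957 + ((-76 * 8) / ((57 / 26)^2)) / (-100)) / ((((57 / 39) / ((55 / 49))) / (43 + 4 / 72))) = 90800762195 / 2865618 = 31686.28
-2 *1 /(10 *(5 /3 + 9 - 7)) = -0.05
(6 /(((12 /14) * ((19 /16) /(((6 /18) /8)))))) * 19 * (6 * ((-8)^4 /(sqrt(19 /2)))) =114688 * sqrt(38) /19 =37209.70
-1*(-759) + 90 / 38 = 14466 / 19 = 761.37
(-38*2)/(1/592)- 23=-45015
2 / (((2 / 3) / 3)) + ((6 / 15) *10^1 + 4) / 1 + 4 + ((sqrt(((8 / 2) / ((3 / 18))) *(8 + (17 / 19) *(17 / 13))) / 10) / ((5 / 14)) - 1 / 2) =42 *sqrt(372970) / 6175 + 41 / 2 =24.65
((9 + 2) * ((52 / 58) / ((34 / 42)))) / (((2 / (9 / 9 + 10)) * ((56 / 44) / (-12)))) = -311454 / 493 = -631.75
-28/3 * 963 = -8988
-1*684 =-684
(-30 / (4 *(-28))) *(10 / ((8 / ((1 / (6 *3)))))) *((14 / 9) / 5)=5 / 864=0.01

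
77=77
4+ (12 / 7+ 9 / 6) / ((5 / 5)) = 7.21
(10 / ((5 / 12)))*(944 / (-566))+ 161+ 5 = 35650 / 283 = 125.97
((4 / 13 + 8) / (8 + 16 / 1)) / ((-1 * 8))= -9 / 208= -0.04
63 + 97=160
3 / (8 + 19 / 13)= 13 / 41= 0.32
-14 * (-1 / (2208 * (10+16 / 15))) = 35 / 61088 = 0.00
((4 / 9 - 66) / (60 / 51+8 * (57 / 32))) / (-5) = 8024 / 9441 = 0.85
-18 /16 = -9 /8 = -1.12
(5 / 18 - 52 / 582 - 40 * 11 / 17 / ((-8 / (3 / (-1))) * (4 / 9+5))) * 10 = -15.94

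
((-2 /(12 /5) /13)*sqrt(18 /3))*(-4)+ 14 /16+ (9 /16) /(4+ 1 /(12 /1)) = 10*sqrt(6) /39+ 397 /392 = 1.64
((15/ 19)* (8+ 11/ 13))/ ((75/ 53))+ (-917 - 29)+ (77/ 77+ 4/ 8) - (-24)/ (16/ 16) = -452289/ 494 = -915.56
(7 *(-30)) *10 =-2100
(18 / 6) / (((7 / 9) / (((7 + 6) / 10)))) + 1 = 421 / 70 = 6.01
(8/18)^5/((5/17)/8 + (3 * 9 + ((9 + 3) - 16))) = 139264/185000517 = 0.00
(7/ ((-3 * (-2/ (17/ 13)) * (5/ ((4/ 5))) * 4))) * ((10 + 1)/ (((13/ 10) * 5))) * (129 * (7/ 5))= 394009/ 21125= 18.65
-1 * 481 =-481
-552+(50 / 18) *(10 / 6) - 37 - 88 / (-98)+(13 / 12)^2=-12326101 / 21168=-582.30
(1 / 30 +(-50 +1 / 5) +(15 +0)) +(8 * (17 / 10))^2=22529 / 150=150.19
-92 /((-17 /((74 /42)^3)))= 4660076 /157437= 29.60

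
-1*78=-78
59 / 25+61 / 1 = 1584 / 25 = 63.36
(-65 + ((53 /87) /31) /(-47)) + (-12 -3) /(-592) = -4875816311 /75041328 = -64.98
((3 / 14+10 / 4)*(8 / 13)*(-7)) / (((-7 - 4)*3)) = 0.35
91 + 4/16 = 91.25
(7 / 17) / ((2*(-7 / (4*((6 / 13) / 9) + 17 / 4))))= -695 / 5304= -0.13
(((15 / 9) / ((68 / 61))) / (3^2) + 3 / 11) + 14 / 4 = 3.94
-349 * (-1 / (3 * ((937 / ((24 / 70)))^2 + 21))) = 16752 / 1075515049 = 0.00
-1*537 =-537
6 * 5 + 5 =35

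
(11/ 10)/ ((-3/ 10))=-11/ 3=-3.67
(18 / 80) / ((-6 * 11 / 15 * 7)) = -0.01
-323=-323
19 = 19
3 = 3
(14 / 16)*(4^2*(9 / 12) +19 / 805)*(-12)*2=-29037 / 115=-252.50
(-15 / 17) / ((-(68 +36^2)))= 15 / 23188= 0.00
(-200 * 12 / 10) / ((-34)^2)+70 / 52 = 8555 / 7514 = 1.14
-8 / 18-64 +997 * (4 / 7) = 31832 / 63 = 505.27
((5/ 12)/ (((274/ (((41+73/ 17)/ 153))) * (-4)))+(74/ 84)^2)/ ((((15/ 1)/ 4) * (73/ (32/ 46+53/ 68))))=500111059351/ 119610101414160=0.00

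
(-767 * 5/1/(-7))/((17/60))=230100/119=1933.61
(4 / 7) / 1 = 4 / 7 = 0.57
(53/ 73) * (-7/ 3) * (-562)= 208502/ 219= 952.06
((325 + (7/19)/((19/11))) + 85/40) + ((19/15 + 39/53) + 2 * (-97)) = 310737091/2295960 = 135.34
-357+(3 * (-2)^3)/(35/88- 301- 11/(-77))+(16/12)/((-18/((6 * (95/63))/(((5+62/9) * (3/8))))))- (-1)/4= -5342220819295/14971734036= -356.82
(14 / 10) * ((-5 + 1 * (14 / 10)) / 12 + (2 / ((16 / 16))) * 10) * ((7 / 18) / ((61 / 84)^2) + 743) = 3816309413 / 186050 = 20512.28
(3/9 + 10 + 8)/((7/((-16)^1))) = -880/21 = -41.90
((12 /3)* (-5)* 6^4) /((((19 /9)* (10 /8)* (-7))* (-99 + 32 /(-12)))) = -559872 /40565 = -13.80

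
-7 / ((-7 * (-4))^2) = -0.01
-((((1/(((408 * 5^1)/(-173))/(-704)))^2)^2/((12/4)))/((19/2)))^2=-11542242474984173806838783414370304/58085957777044081640625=-198709686759.19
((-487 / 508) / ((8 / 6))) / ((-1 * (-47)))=-1461 / 95504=-0.02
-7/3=-2.33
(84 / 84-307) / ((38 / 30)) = -4590 / 19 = -241.58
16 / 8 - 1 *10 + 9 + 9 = 10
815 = 815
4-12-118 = -126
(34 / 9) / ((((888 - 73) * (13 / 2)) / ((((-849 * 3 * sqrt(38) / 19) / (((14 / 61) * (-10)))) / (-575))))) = -293471 * sqrt(38) / 4051263125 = -0.00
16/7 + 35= 261/7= 37.29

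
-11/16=-0.69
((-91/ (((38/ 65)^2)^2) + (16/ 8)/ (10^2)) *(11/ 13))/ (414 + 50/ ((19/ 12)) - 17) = -446700422377/ 290434752400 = -1.54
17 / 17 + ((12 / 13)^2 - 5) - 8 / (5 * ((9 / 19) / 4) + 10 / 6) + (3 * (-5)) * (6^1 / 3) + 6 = -2671076 / 87035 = -30.69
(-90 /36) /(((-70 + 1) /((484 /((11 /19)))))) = 2090 /69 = 30.29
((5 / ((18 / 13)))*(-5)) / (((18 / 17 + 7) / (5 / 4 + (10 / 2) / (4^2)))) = -138125 / 39456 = -3.50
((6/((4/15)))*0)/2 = 0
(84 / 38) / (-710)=-21 / 6745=-0.00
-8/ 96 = -0.08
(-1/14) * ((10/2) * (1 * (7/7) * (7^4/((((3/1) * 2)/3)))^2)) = -4117715/8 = -514714.38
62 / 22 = 31 / 11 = 2.82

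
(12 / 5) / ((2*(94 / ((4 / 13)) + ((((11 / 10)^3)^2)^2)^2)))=0.00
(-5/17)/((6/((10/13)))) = -25/663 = -0.04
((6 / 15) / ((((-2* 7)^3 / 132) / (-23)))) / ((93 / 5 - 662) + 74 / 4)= -506 / 714469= -0.00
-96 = -96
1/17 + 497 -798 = -300.94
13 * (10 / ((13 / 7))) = 70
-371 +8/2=-367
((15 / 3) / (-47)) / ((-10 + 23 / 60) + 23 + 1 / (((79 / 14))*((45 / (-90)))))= -23700 / 2902579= -0.01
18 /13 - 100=-1282 /13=-98.62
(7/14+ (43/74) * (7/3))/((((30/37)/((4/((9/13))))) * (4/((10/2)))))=1339/81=16.53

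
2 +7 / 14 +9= 23 / 2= 11.50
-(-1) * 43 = 43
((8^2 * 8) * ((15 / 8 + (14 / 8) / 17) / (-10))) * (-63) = 542304 / 85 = 6380.05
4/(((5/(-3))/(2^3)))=-96/5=-19.20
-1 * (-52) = 52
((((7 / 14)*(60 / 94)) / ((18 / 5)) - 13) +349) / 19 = 94777 / 5358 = 17.69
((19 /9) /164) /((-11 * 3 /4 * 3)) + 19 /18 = 77083 /73062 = 1.06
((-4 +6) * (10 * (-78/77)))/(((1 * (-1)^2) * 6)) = -260/77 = -3.38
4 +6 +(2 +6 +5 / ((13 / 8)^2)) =3362 / 169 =19.89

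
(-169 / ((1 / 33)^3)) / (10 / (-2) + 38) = -184041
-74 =-74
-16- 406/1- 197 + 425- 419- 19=-632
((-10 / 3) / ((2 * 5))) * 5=-1.67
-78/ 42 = -13/ 7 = -1.86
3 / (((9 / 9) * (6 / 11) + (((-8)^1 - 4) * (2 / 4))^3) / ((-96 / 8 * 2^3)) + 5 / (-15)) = 1584 / 1009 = 1.57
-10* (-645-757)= 14020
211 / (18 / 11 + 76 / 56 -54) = -32494 / 7855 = -4.14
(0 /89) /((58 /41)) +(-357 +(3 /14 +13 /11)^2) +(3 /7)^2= -8416031 /23716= -354.87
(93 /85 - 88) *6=-44322 /85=-521.44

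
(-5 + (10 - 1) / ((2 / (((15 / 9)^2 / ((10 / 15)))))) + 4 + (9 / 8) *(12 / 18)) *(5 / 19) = 4.87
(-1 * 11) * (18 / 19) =-198 / 19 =-10.42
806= 806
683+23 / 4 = 2755 / 4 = 688.75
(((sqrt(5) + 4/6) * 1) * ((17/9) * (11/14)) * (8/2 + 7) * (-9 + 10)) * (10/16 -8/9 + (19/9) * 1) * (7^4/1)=93838283/1944 + 93838283 * sqrt(5)/1296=210175.64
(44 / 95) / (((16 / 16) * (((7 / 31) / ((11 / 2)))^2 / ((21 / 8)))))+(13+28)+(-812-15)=-344247 / 5320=-64.71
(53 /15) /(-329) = -53 /4935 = -0.01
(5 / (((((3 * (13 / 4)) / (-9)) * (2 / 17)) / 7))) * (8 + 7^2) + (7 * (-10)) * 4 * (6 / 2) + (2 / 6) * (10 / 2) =-643165 / 39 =-16491.41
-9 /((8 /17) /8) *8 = -1224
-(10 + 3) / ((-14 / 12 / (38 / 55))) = 2964 / 385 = 7.70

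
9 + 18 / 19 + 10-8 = 227 / 19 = 11.95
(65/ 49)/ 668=0.00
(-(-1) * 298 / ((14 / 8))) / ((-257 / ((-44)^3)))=101539328 / 1799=56442.09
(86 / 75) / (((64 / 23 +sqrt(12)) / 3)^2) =178177251 / 15848450-50225376 *sqrt(3) / 7924225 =0.26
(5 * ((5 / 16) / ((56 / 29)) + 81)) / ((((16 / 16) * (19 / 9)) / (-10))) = -16362225 / 8512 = -1922.25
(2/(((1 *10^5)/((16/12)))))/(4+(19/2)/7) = 7/1406250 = 0.00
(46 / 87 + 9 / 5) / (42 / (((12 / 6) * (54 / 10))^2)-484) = -164106 / 34082105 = -0.00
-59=-59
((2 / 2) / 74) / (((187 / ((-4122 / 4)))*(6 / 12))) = -0.15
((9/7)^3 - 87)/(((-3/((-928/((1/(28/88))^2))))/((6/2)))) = -6753984/847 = -7974.01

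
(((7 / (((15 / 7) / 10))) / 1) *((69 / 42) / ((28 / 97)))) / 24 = 2231 / 288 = 7.75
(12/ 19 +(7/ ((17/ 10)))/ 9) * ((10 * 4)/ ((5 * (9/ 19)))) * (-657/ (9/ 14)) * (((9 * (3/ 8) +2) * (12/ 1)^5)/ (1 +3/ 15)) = -356180572160/ 17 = -20951798362.35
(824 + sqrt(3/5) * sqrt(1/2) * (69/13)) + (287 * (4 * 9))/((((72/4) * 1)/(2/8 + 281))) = 69 * sqrt(30)/130 + 324523/2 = 162264.41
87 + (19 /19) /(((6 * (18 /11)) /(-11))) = 9275 /108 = 85.88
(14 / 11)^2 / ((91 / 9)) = 252 / 1573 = 0.16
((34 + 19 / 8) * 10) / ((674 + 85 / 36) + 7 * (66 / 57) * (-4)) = 0.56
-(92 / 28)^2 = -529 / 49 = -10.80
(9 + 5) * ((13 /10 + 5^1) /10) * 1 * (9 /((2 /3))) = 11907 /100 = 119.07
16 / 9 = 1.78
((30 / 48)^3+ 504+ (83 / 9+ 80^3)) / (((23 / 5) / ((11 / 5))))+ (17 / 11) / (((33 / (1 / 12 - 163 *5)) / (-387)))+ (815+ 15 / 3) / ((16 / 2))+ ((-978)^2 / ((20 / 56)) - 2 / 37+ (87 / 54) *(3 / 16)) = 633691075798853 / 215677440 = 2938142.61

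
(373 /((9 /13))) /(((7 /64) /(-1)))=-310336 /63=-4925.97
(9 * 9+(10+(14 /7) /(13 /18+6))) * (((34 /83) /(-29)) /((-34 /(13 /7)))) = 143611 /2038729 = 0.07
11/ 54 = 0.20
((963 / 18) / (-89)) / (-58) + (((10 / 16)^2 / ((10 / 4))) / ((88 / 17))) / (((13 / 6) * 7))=4085579 / 330698368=0.01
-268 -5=-273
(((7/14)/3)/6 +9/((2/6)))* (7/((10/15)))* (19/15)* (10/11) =129409/396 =326.79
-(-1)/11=1/11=0.09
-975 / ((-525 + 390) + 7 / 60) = 58500 / 8093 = 7.23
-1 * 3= -3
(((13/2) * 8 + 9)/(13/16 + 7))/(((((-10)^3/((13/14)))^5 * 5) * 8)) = -22648873/168070000000000000000000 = -0.00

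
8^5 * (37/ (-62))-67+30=-607355/ 31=-19592.10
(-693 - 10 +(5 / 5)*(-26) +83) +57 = -589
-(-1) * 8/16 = 1/2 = 0.50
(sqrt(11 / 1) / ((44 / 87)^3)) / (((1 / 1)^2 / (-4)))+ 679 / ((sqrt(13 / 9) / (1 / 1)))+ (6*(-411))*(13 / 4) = -16029 / 2 - 658503*sqrt(11) / 21296+ 2037*sqrt(13) / 13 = -7552.09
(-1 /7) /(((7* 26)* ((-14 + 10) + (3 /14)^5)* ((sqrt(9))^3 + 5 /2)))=10976 /1649857651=0.00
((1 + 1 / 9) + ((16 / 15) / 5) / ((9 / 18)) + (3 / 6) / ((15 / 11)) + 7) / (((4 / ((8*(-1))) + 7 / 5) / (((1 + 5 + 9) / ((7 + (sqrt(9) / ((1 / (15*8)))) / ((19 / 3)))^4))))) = 0.00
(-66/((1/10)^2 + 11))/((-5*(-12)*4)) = -55/2202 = -0.02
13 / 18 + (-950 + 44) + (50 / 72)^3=-42221015 / 46656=-904.94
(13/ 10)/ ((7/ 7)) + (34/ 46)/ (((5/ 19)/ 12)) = 8051/ 230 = 35.00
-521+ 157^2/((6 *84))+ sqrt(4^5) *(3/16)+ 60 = -204671/504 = -406.09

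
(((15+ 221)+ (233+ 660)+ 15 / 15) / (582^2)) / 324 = 565 / 54873288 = 0.00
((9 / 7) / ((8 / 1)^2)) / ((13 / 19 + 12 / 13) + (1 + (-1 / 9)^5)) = 131265927 / 17036234432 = 0.01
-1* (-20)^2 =-400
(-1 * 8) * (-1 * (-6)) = -48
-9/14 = -0.64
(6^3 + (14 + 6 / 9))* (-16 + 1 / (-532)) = -3691.10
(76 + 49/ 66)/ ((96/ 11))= 5065/ 576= 8.79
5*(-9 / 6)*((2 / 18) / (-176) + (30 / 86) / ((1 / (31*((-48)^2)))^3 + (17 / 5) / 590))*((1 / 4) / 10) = -12769280673763691530303 / 1125055098795502592256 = -11.35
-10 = -10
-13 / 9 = -1.44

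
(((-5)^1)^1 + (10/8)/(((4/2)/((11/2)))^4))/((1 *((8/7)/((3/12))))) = 14.54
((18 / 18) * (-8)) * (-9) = 72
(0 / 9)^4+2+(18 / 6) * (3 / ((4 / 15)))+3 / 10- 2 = 681 / 20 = 34.05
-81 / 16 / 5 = -81 / 80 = -1.01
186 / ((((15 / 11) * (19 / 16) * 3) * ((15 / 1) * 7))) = 10912 / 29925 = 0.36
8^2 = 64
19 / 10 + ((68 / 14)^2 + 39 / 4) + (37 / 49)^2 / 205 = 69390309 / 1968820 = 35.24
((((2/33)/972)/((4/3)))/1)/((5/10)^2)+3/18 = 446/2673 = 0.17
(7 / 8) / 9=7 / 72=0.10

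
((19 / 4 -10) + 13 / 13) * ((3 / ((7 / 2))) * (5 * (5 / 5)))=-255 / 14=-18.21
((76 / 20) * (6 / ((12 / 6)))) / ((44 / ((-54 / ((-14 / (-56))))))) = -3078 / 55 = -55.96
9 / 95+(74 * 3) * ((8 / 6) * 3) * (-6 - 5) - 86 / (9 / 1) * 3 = -2792023 / 285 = -9796.57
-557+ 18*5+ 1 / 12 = -5603 / 12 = -466.92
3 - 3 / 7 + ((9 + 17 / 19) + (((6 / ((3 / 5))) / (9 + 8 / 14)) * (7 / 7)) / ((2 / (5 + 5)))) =157636 / 8911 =17.69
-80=-80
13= 13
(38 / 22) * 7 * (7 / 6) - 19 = -4.89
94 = 94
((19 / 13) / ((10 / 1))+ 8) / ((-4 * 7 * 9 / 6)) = -353 / 1820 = -0.19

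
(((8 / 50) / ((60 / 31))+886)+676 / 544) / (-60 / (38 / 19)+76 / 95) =-45253591 / 1489200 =-30.39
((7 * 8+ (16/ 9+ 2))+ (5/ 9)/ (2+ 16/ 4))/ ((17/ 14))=22631/ 459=49.31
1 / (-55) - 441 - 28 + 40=-23596 / 55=-429.02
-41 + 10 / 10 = -40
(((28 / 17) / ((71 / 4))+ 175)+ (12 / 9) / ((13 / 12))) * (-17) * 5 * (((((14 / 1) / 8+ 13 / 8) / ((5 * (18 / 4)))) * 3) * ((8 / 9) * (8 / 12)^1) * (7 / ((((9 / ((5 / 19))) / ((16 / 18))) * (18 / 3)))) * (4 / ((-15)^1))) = 413159488 / 12784473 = 32.32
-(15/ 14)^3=-3375/ 2744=-1.23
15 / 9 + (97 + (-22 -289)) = -637 / 3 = -212.33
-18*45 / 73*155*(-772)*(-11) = -1066170600 / 73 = -14605076.71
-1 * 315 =-315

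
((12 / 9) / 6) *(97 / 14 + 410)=5837 / 63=92.65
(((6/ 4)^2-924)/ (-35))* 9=33183/ 140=237.02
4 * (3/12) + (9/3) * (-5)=-14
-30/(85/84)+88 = 992/17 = 58.35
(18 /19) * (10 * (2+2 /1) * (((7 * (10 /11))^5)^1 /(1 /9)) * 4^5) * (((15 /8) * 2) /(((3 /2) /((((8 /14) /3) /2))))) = 867758438.08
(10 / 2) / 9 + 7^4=21614 / 9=2401.56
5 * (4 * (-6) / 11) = -120 / 11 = -10.91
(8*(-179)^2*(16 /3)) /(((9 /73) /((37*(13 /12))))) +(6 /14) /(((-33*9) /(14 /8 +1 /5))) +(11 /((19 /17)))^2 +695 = 20014865374069289 /45031140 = 444467214.78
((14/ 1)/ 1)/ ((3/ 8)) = 37.33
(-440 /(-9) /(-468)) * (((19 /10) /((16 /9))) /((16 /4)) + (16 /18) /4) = -31009 /606528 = -0.05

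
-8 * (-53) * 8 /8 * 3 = 1272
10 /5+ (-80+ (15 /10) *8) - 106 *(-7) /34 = -44.18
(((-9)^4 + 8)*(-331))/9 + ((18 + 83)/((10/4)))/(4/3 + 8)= -152201003/630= -241588.89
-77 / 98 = -11 / 14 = -0.79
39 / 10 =3.90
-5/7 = -0.71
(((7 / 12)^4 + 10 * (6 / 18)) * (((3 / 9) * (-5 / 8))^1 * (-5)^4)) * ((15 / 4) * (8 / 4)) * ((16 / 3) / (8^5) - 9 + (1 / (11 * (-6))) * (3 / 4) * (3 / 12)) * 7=212265.01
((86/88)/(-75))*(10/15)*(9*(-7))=301/550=0.55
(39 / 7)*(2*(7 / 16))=39 / 8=4.88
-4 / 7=-0.57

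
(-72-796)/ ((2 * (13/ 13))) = -434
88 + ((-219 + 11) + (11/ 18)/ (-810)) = -1749611/ 14580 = -120.00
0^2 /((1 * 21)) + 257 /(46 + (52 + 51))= 257 /149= 1.72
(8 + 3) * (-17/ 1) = -187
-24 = -24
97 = 97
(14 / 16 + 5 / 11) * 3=351 / 88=3.99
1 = 1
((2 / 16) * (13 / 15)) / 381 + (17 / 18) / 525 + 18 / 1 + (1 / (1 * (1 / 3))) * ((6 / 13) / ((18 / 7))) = 1157074613 / 62407800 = 18.54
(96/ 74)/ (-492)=-4/ 1517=-0.00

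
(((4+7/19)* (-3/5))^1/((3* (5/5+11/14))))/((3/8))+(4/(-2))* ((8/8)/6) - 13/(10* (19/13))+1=-21767/14250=-1.53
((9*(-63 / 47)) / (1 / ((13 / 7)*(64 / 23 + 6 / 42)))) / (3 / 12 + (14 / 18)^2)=-160692012 / 2096059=-76.66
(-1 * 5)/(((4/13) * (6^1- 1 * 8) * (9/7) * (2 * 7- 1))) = 35/72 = 0.49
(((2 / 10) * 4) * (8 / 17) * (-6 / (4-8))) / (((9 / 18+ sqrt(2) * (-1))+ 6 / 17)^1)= -3264 * sqrt(2) / 7355-2784 / 7355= -1.01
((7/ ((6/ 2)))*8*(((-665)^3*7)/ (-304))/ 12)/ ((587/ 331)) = 251035654625/ 42264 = 5939704.11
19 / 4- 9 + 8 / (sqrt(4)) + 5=19 / 4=4.75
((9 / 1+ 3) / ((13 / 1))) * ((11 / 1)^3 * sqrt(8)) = 31944 * sqrt(2) / 13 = 3475.05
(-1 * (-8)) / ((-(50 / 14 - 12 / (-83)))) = -4648 / 2159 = -2.15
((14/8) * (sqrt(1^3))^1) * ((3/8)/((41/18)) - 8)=-8995/656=-13.71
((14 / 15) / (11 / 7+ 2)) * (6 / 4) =49 / 125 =0.39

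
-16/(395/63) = -1008/395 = -2.55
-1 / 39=-0.03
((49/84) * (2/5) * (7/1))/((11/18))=147/55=2.67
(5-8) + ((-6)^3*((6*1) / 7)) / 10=-753 / 35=-21.51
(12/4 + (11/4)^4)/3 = 15409/768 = 20.06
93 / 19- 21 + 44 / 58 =-8456 / 551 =-15.35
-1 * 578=-578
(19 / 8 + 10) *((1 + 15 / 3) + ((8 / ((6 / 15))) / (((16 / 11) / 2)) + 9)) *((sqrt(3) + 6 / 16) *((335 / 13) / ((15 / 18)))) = 5074245 / 832 + 1691415 *sqrt(3) / 104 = 34268.24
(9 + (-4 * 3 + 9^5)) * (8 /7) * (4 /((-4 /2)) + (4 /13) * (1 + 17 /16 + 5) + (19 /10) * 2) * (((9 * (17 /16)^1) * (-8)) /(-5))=717858558 /175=4102048.90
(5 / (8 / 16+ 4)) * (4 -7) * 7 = -70 / 3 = -23.33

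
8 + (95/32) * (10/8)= 1499/128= 11.71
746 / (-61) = -746 / 61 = -12.23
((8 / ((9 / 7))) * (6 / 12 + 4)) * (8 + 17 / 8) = 567 / 2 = 283.50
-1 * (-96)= 96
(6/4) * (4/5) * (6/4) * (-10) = -18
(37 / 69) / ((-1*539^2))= -37 / 20045949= -0.00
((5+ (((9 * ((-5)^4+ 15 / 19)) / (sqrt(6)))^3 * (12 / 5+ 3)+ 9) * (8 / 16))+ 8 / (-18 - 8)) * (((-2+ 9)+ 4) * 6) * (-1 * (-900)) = 7098300 / 13+ 5459096866859955000 * sqrt(6) / 6859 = 1949555588858203.37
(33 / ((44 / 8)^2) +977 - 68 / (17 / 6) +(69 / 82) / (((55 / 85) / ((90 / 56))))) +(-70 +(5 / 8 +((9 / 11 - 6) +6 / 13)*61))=98312705 / 164164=598.87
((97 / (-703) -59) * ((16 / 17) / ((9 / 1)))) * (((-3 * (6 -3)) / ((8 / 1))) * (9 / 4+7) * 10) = 207870 / 323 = 643.56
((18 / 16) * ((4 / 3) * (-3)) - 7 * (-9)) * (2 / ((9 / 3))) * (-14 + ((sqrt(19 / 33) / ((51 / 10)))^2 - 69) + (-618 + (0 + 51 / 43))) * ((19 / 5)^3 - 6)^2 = -1253069647150524008 / 19223015625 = -65185903.79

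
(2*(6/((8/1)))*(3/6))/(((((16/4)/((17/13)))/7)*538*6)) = 119/223808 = 0.00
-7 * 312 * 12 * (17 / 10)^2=-1893528 / 25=-75741.12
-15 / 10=-3 / 2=-1.50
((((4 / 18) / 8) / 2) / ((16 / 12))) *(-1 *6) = -1 / 16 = -0.06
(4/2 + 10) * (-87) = -1044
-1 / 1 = -1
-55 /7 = -7.86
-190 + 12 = -178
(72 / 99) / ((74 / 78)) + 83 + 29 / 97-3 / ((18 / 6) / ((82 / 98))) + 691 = 774.23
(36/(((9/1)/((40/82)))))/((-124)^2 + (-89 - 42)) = 16/125009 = 0.00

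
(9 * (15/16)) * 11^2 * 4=16335/4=4083.75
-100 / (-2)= 50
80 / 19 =4.21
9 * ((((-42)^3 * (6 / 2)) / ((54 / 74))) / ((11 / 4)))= -10965024 / 11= -996820.36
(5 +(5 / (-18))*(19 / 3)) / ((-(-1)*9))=175 / 486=0.36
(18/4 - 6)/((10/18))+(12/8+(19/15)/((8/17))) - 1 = 59/120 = 0.49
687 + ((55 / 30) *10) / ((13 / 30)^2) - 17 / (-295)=39120758 / 49855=784.69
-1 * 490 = -490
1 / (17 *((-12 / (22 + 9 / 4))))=-97 / 816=-0.12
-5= -5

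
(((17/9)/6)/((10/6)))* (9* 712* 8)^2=496399564.80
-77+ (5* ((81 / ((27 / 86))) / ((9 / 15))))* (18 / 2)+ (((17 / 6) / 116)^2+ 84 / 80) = 46683292469 / 2422080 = 19274.05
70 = 70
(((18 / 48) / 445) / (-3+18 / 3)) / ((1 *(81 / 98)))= 49 / 144180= 0.00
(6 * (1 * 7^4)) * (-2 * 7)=-201684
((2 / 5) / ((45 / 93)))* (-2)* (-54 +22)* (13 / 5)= 51584 / 375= 137.56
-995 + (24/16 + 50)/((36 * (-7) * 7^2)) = -995.00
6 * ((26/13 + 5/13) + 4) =498/13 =38.31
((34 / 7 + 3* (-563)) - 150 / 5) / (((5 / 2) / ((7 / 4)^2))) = -83993 / 40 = -2099.82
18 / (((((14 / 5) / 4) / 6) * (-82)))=-540 / 287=-1.88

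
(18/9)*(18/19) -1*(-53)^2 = -53335/19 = -2807.11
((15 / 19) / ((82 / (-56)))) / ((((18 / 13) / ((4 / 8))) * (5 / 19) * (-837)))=91 / 102951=0.00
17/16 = 1.06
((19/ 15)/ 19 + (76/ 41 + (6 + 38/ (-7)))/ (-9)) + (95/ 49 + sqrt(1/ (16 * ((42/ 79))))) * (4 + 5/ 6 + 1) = 5 * sqrt(3318)/ 144 + 95629/ 8610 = 13.11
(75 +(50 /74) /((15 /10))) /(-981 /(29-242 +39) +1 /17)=8257750 /623487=13.24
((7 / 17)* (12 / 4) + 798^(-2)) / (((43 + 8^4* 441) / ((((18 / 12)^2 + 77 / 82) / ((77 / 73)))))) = 0.00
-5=-5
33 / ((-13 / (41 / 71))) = -1353 / 923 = -1.47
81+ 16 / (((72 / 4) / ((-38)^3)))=-438247 / 9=-48694.11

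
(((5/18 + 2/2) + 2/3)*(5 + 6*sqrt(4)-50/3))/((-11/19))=-665/594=-1.12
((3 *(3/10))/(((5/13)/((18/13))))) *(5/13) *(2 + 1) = 243/65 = 3.74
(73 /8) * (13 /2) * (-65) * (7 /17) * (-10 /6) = 2158975 /816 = 2645.80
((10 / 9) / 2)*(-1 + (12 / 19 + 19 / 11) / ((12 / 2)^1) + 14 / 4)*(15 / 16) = 22675 / 15048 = 1.51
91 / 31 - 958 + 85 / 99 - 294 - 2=-3836882 / 3069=-1250.21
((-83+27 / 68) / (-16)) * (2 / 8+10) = 52.92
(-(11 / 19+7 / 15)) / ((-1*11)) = 298 / 3135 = 0.10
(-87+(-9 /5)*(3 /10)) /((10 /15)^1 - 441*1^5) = 13131 /66050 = 0.20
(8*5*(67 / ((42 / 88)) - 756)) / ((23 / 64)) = -33095680 / 483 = -68521.08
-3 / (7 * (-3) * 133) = 1 / 931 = 0.00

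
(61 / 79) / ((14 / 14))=61 / 79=0.77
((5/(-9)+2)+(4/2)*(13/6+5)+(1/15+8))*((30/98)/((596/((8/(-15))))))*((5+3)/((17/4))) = -68672/5585265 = -0.01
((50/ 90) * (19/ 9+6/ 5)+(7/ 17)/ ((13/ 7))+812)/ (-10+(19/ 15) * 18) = 63.60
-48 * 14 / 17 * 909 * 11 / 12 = -559944 / 17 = -32937.88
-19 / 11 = -1.73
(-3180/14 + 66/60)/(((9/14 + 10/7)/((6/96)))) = -15823/2320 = -6.82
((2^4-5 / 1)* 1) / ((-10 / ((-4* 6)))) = 132 / 5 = 26.40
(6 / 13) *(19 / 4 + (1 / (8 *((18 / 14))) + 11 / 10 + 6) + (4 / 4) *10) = 7901 / 780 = 10.13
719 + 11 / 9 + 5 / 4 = 25973 / 36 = 721.47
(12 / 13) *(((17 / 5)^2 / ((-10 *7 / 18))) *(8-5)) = -93636 / 11375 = -8.23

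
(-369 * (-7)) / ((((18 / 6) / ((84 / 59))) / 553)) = 39995172 / 59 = 677884.27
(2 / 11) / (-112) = -1 / 616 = -0.00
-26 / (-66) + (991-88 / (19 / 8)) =598372 / 627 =954.34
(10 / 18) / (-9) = -5 / 81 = -0.06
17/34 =1/2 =0.50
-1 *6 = -6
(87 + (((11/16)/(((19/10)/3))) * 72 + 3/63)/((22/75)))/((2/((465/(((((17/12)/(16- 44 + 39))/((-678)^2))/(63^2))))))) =376196848730289720/323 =1164696126099968.17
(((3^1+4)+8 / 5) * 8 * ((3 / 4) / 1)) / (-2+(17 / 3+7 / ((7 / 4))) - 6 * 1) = 30.96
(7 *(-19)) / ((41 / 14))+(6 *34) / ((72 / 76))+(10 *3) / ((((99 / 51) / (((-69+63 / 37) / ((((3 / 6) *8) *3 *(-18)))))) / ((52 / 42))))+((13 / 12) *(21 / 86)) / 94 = 17937016887313 / 101982667248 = 175.88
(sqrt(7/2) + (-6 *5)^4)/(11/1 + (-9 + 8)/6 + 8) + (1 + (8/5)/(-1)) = 3 *sqrt(14)/113 + 24299661/565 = 43008.35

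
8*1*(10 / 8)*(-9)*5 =-450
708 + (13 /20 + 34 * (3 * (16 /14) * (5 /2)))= 140011 /140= 1000.08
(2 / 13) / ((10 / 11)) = 11 / 65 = 0.17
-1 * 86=-86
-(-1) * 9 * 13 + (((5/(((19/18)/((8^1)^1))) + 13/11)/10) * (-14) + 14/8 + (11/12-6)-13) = 144083/3135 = 45.96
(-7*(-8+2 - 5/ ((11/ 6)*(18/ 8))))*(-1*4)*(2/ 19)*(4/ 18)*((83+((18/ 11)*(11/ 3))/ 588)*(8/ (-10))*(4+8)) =7080704/ 1881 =3764.33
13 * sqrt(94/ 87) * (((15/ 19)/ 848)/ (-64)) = -65 * sqrt(8178)/ 29903872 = -0.00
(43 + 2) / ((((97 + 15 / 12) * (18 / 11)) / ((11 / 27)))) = 0.11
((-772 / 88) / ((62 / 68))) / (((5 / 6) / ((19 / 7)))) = -374034 / 11935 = -31.34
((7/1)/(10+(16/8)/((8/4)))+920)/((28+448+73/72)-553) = -729144/60181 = -12.12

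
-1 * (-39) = 39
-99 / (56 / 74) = -3663 / 28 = -130.82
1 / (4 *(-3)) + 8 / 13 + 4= 707 / 156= 4.53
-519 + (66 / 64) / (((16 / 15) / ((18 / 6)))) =-264243 / 512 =-516.10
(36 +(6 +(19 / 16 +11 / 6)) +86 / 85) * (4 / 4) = 187813 / 4080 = 46.03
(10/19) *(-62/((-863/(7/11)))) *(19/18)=2170/85437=0.03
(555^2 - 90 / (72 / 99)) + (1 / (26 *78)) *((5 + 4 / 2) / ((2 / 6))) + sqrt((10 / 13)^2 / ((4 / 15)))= 5 *sqrt(15) / 13 + 52035313 / 169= 307902.75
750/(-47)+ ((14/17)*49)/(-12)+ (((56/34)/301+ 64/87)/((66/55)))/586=-19.32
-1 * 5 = -5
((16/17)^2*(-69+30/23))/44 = -99648/73117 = -1.36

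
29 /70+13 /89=3491 /6230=0.56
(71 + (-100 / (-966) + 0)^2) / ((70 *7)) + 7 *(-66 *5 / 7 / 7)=-5372409881 / 114311610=-47.00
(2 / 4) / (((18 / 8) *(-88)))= -1 / 396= -0.00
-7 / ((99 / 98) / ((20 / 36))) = -3430 / 891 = -3.85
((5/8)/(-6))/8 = -5/384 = -0.01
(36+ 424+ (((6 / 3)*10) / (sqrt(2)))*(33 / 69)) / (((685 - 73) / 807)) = 14795*sqrt(2) / 2346+ 30935 / 51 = 615.49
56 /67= 0.84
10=10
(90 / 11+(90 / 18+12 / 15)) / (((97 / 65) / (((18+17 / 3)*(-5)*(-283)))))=1004348605 / 3201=313760.89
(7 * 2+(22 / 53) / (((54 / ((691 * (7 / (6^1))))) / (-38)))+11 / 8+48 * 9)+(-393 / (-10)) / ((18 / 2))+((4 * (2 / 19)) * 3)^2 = 13504919719 / 61990920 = 217.85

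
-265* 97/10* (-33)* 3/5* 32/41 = 8143344/205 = 39723.63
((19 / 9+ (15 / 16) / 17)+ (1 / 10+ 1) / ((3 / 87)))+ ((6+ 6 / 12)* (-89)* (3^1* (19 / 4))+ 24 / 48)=-100478879 / 12240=-8209.06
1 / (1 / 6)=6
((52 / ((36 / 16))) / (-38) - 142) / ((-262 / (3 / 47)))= 0.03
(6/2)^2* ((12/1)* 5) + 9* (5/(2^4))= 8685/16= 542.81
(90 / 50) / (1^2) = 9 / 5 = 1.80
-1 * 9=-9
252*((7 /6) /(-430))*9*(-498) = 3064.44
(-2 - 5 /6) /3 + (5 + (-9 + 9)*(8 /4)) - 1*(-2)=109 /18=6.06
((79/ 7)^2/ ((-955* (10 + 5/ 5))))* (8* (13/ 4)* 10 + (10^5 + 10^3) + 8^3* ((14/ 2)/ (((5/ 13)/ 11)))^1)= -6358405692/ 2573725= -2470.51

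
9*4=36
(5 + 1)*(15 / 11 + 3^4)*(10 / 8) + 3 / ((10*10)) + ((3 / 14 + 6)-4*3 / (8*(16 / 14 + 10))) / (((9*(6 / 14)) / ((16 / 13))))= 3110446279 / 5019300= 619.70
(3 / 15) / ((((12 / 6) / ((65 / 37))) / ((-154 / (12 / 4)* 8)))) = -8008 / 111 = -72.14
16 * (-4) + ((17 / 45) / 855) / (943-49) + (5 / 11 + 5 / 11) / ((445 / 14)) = -2154193379557 / 33674320350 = -63.97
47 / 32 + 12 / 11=901 / 352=2.56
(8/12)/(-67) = -2/201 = -0.01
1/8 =0.12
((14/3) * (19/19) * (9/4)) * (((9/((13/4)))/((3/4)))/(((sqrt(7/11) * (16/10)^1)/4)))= 180 * sqrt(77)/13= 121.50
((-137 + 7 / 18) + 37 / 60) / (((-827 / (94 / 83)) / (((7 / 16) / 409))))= 8053591 / 40426803360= 0.00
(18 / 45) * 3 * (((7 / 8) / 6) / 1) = 7 / 40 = 0.18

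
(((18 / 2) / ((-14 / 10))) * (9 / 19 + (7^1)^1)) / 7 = -6390 / 931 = -6.86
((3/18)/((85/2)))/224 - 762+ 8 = -754.00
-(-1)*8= 8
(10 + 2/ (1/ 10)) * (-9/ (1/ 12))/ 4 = -810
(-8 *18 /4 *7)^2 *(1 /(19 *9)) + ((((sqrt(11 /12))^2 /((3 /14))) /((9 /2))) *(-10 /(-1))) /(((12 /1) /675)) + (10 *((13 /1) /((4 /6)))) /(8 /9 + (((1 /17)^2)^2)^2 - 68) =260292188209909571 /288193652613882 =903.19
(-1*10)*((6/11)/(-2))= 30/11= 2.73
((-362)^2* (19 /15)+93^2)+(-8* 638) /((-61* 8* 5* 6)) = 31958830 /183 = 174638.42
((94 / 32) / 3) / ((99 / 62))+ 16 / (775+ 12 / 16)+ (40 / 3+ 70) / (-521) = 1820309335 / 3841191288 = 0.47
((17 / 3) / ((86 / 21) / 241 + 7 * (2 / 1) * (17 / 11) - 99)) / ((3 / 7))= -2208283 / 12917895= -0.17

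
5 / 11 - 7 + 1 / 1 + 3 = -28 / 11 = -2.55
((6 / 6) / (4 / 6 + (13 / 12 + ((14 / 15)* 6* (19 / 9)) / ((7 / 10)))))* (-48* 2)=-3456 / 671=-5.15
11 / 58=0.19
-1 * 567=-567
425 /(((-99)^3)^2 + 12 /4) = 425 /941480149404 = 0.00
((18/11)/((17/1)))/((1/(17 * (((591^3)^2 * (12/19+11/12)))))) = 45125377223658988419/418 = 107955447903490402.92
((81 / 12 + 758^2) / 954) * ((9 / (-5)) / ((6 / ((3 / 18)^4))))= -2298283 / 16485120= -0.14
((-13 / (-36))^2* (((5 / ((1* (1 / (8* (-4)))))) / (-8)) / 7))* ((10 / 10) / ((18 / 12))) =845 / 3402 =0.25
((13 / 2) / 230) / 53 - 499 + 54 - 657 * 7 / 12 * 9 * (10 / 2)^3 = -5261219231 / 12190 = -431601.25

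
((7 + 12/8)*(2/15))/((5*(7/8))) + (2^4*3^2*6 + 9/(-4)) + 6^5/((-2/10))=-79837781/2100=-38017.99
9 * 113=1017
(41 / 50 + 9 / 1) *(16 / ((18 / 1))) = 1964 / 225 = 8.73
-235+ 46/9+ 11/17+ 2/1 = -34768/153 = -227.24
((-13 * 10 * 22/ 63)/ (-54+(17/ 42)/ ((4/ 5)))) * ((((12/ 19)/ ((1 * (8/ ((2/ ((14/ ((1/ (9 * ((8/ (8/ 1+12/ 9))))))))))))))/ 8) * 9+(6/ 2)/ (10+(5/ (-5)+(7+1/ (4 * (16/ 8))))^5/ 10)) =6380402665/ 1478576352209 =0.00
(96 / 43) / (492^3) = 1 / 53344854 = 0.00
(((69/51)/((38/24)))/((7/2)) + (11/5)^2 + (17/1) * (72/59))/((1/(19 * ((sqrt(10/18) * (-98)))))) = -1205989106 * sqrt(5)/75225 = -35848.10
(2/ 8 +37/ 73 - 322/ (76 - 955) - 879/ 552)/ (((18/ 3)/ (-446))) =1235400599/ 35420184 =34.88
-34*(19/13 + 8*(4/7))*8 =-149328/91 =-1640.97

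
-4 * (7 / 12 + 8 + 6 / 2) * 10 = -1390 / 3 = -463.33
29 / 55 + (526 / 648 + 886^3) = 12393925069781 / 17820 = 695506457.34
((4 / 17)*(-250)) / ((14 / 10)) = -5000 / 119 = -42.02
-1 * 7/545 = -7/545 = -0.01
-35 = -35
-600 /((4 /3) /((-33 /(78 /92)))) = 227700 /13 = 17515.38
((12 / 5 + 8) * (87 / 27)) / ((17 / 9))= 1508 / 85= 17.74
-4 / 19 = -0.21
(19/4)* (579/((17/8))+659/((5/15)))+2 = 726715/68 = 10686.99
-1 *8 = -8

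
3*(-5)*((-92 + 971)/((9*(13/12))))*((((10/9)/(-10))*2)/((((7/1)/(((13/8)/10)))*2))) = 293/84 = 3.49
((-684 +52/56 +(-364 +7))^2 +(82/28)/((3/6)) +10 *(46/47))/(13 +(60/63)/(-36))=269060724081/3226832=83382.32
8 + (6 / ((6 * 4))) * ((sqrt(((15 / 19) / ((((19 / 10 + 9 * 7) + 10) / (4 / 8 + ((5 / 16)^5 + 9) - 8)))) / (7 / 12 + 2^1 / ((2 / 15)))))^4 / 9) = 8.00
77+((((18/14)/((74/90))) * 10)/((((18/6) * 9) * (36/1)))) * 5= 119783/1554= 77.08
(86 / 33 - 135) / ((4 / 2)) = -4369 / 66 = -66.20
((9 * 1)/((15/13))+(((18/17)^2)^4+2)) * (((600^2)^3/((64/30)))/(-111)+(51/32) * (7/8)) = -740732896894666117190481887799/330371872405760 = -2242118529948288.40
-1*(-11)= 11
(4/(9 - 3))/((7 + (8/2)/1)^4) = 2/43923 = 0.00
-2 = -2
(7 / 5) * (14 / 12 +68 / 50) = 2653 / 750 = 3.54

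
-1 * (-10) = 10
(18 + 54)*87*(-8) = -50112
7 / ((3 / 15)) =35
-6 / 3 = -2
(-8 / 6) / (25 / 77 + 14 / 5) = -1540 / 3609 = -0.43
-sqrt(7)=-2.65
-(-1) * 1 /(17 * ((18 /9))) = 0.03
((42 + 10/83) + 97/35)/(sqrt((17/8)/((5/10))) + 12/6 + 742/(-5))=-381843408/1245008051- 1304110 * sqrt(17)/1245008051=-0.31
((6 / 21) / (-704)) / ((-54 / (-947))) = -947 / 133056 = -0.01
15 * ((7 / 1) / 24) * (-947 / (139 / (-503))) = 16671935 / 1112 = 14992.75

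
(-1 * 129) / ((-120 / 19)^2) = -15523 / 4800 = -3.23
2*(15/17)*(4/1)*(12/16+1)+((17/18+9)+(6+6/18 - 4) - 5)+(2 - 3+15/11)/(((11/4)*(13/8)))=19.71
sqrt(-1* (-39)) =sqrt(39) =6.24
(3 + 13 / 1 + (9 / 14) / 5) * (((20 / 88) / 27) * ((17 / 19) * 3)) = 0.36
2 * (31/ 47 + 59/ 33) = 7592/ 1551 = 4.89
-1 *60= -60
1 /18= 0.06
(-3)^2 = 9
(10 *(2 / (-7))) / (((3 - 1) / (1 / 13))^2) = -5 / 1183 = -0.00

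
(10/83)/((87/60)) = 200/2407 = 0.08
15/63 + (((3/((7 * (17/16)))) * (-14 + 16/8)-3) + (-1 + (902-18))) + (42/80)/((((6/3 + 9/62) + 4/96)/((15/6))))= 1017627539/1161678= 876.00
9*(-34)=-306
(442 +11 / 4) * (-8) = -3558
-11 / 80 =-0.14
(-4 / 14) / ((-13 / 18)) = 36 / 91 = 0.40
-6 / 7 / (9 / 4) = -8 / 21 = -0.38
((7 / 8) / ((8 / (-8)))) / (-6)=7 / 48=0.15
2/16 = 1/8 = 0.12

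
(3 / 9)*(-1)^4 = 1 / 3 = 0.33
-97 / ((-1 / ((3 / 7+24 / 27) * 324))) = 289836 / 7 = 41405.14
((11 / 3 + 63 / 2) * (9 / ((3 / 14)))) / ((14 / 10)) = 1055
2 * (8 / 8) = 2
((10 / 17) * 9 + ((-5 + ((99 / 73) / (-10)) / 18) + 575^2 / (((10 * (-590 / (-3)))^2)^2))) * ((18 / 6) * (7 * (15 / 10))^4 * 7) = 2816095310776798636509 / 38496371202560000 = 73152.23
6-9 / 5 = 21 / 5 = 4.20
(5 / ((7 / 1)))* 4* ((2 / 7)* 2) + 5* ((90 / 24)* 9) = 33395 / 196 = 170.38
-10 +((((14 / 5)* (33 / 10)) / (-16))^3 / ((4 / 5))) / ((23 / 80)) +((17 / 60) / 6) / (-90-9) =-142144270381 / 13115520000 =-10.84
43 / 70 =0.61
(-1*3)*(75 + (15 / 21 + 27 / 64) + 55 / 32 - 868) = 1061955 / 448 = 2370.44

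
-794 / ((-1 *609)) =794 / 609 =1.30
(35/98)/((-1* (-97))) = 5/1358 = 0.00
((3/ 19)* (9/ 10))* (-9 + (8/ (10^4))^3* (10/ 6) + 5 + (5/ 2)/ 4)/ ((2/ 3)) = -26696777337/ 37109375000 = -0.72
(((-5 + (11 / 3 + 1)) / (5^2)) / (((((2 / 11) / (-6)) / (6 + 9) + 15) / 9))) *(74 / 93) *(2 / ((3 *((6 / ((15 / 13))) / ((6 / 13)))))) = -3663 / 9723584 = -0.00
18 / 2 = 9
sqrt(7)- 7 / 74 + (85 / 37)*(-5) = -857 / 74 + sqrt(7) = -8.94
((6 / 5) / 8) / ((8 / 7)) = 21 / 160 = 0.13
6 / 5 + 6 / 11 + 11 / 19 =2429 / 1045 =2.32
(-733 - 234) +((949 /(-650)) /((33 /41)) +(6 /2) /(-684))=-20248303 /20900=-968.82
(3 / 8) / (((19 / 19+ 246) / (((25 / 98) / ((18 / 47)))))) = 1175 / 1161888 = 0.00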